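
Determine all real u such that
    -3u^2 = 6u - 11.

u = -3.1602 or u = 1.1602

Rearrange to standard form: -3u^2 - 6u + 11 = 0.
Discriminant: (-6)^2 - 4*(-3)*11 = 168.
Quadratic formula: u = (6 +/- sqrt(168)) / (-6).
So u = -sqrt(42)/3 - 1 ~= -3.1602 or u = -1 + sqrt(42)/3 ~= 1.1602.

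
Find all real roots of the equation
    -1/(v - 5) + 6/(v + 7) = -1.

v = -12.6788 or v = 5.6788

Multiply both sides by (v - 5)(v + 7):
-(v + 7) + 6(v - 5) = -(v - 5)(v + 7).
Expand and collect terms: -v² - 7v + 72 = 0.
By the quadratic formula, v = (7 ± √337) / -2, so v ≈ -12.6788 or v ≈ 5.6788.
Neither value makes a denominator zero (v ≠ 5, v ≠ -7), so both are valid.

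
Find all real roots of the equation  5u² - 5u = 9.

u = -0.9318 or u = 1.9318

Rearrange to standard form: 5u² - 5u - 9 = 0.
Discriminant: (-5)² − 4·5·(-9) = 205.
Quadratic formula: u = (5 ± √205) / 10.
So u = 1/2 + √(205)/10 ≈ 1.9318 or u = 1/2 - √(205)/10 ≈ -0.9318.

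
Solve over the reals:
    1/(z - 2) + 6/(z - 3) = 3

Multiply both sides by (z - 2)(z - 3):
(z - 3) + 6(z - 2) = 3(z - 2)(z - 3).
Expand and collect terms: 3z² - 22z + 33 = 0.
By the quadratic formula, z = (22 ± √88) / 6, so z ≈ 5.2301 or z ≈ 2.1032.
Neither value makes a denominator zero (z ≠ 2, z ≠ 3), so both are valid.

z = 2.1032 or z = 5.2301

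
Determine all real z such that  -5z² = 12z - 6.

z = -2.8248 or z = 0.4248

Rearrange to standard form: -5z² - 12z + 6 = 0.
Discriminant: (-12)² − 4·(-5)·6 = 264.
Quadratic formula: z = (12 ± √264) / (-10).
So z = -√(66)/5 - 6/5 ≈ -2.8248 or z = -6/5 + √(66)/5 ≈ 0.4248.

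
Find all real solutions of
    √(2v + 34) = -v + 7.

Square both sides: 2v + 34 = (-v + 7)².
Expand and rearrange: v² - 16v + 15 = 0.
Solving gives v = 15 or v = 1.
Check each candidate in the original equation:
  v = 15: √(64) = 8, while -v + 7 = -8 — extraneous.
  v = 1: √(36) = 6, while -v + 7 = 6 — valid.

v = 1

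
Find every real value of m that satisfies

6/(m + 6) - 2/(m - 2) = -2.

m = -8.7446 or m = 2.7446

Multiply both sides by (m + 6)(m - 2):
6(m - 2) - 2(m + 6) = -2(m + 6)(m - 2).
Expand and collect terms: -2m^2 - 12m + 48 = 0.
By the quadratic formula, m = (12 +/- sqrt(528)) / -4, so m ~= -8.7446 or m ~= 2.7446.
Neither value makes a denominator zero (m != -6, m != 2), so both are valid.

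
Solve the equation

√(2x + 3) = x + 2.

Square both sides: 2x + 3 = (x + 2)².
Expand and rearrange: x² + 2x + 1 = 0.
This gives the repeated root x = -1.
Check in the original equation:
  x = -1: √(1) = 1, while x + 2 = 1 — valid.

x = -1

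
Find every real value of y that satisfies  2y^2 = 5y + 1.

y = -0.1861 or y = 2.6861

Rearrange to standard form: 2y^2 - 5y - 1 = 0.
Discriminant: (-5)^2 - 4*2*(-1) = 33.
Quadratic formula: y = (5 +/- sqrt(33)) / 4.
So y = 5/4 + sqrt(33)/4 ~= 2.6861 or y = 5/4 - sqrt(33)/4 ~= -0.1861.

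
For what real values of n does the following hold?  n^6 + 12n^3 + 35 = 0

n = -1.9129 or n = -1.71

Let u = n^3. The equation becomes u^2 + 12u + 35 = 0.
Factor: (u + 5)(u + 7) = 0, so u = -5 or u = -7.
n^3 = -5 gives n = -(5)^(1/3) ~= -1.71.
n^3 = -7 gives n = -(7)^(1/3) ~= -1.9129.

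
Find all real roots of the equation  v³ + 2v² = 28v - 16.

Rearrange: v³ + 2v² - 28v + 16 = 0.
Possible rational roots are divisors of 16. Testing v = 4 gives 0, so (v - 4) is a factor.
Divide: v³ + 2v² - 28v + 16 = (v - 4)(v² + 6v - 4).
Apply the quadratic formula to v² + 6v - 4 = 0: v = (-6 ± √52)/2, i.e. v ≈ 0.6056 or v ≈ -6.6056.

v = -6.6056 or v = 0.6056 or v = 4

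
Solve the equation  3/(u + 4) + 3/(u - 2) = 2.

Multiply both sides by (u + 4)(u - 2):
3(u - 2) + 3(u + 4) = 2(u + 4)(u - 2).
Expand and collect terms: 2u² - 2u - 22 = 0.
By the quadratic formula, u = (2 ± √180) / 4, so u ≈ 3.8541 or u ≈ -2.8541.
Neither value makes a denominator zero (u ≠ -4, u ≠ 2), so both are valid.

u = -2.8541 or u = 3.8541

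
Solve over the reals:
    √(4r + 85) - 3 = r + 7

r = -1

Isolate the radical: √(4r + 85) = r + 10.
Square both sides: 4r + 85 = (r + 10)².
Expand and rearrange: r² + 16r + 15 = 0.
Solving gives r = -1 or r = -15.
Check each candidate in the original equation:
  r = -1: √(81) = 9, while r + 10 = 9 — valid.
  r = -15: √(25) = 5, while r + 10 = -5 — extraneous.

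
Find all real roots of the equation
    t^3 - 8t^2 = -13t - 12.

Rearrange: t^3 - 8t^2 + 13t + 12 = 0.
Possible rational roots are divisors of 12. Testing t = 4 gives 0, so (t - 4) is a factor.
Divide: t^3 - 8t^2 + 13t + 12 = (t - 4)(t^2 - 4t - 3).
Apply the quadratic formula to t^2 - 4t - 3 = 0: t = (4 +/- sqrt(28))/2, i.e. t ~= 4.6458 or t ~= -0.6458.

t = -0.6458 or t = 4 or t = 4.6458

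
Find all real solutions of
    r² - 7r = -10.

r = 2 or r = 5

Bring every term to one side: r² - 7r + 10 = 0.
Factor: (r - 2)(r - 5) = 0.
So r = 2 or r = 5.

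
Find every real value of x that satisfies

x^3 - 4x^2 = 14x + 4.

Rearrange: x^3 - 4x^2 - 14x - 4 = 0.
Possible rational roots are divisors of -4. Testing x = -2 gives 0, so (x + 2) is a factor.
Divide: x^3 - 4x^2 - 14x - 4 = (x + 2)(x^2 - 6x - 2).
Apply the quadratic formula to x^2 - 6x - 2 = 0: x = (6 +/- sqrt(44))/2, i.e. x ~= 6.3166 or x ~= -0.3166.

x = -2 or x = -0.3166 or x = 6.3166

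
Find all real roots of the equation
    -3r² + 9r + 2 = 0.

r = -0.2078 or r = 3.2078

Discriminant: (9)² − 4·(-3)·2 = 105.
Quadratic formula: r = (-9 ± √105) / (-6).
So r = 3/2 - √(105)/6 ≈ -0.2078 or r = 3/2 + √(105)/6 ≈ 3.2078.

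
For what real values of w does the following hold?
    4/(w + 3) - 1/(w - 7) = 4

Multiply both sides by (w + 3)(w - 7):
4(w - 7) - (w + 3) = 4(w + 3)(w - 7).
Expand and collect terms: 4w² - 19w - 53 = 0.
By the quadratic formula, w = (19 ± √1209) / 8, so w ≈ 6.7213 or w ≈ -1.9713.
Neither value makes a denominator zero (w ≠ -3, w ≠ 7), so both are valid.

w = -1.9713 or w = 6.7213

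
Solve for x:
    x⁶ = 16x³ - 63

x = 1.9129 or x = 2.0801

Let u = x³. The equation becomes u² - 16u + 63 = 0.
Factor: (u - 9)(u - 7) = 0, so u = 9 or u = 7.
x³ = 9 gives x = ∛(9) ≈ 2.0801.
x³ = 7 gives x = ∛(7) ≈ 1.9129.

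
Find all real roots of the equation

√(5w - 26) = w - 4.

Square both sides: 5w - 26 = (w - 4)².
Expand and rearrange: w² - 13w + 42 = 0.
Solving gives w = 7 or w = 6.
Check each candidate in the original equation:
  w = 7: √(9) = 3, while w - 4 = 3 — valid.
  w = 6: √(4) = 2, while w - 4 = 2 — valid.

w = 6 or w = 7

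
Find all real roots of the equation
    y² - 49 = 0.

Factor: (y + 7)(y - 7) = 0.
So y = -7 or y = 7.

y = -7 or y = 7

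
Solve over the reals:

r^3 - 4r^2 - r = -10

Rearrange: r^3 - 4r^2 - r + 10 = 0.
Possible rational roots are divisors of 10. Testing r = 2 gives 0, so (r - 2) is a factor.
Divide: r^3 - 4r^2 - r + 10 = (r - 2)(r^2 - 2r - 5).
Apply the quadratic formula to r^2 - 2r - 5 = 0: r = (2 +/- sqrt(24))/2, i.e. r ~= 3.4495 or r ~= -1.4495.

r = -1.4495 or r = 2 or r = 3.4495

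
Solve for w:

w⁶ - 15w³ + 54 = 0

Let u = w³. The equation becomes u² - 15u + 54 = 0.
Factor: (u - 6)(u - 9) = 0, so u = 6 or u = 9.
w³ = 6 gives w = ∛(6) ≈ 1.8171.
w³ = 9 gives w = ∛(9) ≈ 2.0801.

w = 1.8171 or w = 2.0801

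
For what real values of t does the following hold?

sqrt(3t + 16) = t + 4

Square both sides: 3t + 16 = (t + 4)^2.
Expand and rearrange: t^2 + 5t = 0.
Solving gives t = 0 or t = -5.
Check each candidate in the original equation:
  t = 0: sqrt(16) = 4, while t + 4 = 4 — valid.
  t = -5: sqrt(1) = 1, while t + 4 = -1 — extraneous.

t = 0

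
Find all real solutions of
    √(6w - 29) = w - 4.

Square both sides: 6w - 29 = (w - 4)².
Expand and rearrange: w² - 14w + 45 = 0.
Solving gives w = 9 or w = 5.
Check each candidate in the original equation:
  w = 9: √(25) = 5, while w - 4 = 5 — valid.
  w = 5: √(1) = 1, while w - 4 = 1 — valid.

w = 5 or w = 9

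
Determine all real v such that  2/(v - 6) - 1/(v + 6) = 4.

Multiply both sides by (v - 6)(v + 6):
2(v + 6) - (v - 6) = 4(v - 6)(v + 6).
Expand and collect terms: 4v^2 - v - 162 = 0.
By the quadratic formula, v = (1 +/- sqrt(2593)) / 8, so v ~= 6.4902 or v ~= -6.2402.
Neither value makes a denominator zero (v != 6, v != -6), so both are valid.

v = -6.2402 or v = 6.4902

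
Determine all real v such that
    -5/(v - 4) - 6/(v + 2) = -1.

v = 0.4792 or v = 12.5208

Multiply both sides by (v - 4)(v + 2):
-5(v + 2) - 6(v - 4) = -(v - 4)(v + 2).
Expand and collect terms: -v^2 + 13v - 6 = 0.
By the quadratic formula, v = (-13 +/- sqrt(145)) / -2, so v ~= 0.4792 or v ~= 12.5208.
Neither value makes a denominator zero (v != 4, v != -2), so both are valid.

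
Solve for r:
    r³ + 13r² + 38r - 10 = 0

r = -8.2426 or r = -5 or r = 0.2426

Possible rational roots are divisors of -10. Testing r = -5 gives 0, so (r + 5) is a factor.
Divide: r³ + 13r² + 38r - 10 = (r + 5)(r² + 8r - 2).
Apply the quadratic formula to r² + 8r - 2 = 0: r = (-8 ± √72)/2, i.e. r ≈ 0.2426 or r ≈ -8.2426.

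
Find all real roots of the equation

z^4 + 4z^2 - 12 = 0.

z = -1.4142 or z = 1.4142

Let u = z^2. The equation becomes u^2 + 4u - 12 = 0.
Factor: (u - 2)(u + 6) = 0, so u = 2 or u = -6.
z^2 = 2 gives z = +/-sqrt(2) ~= +/-1.4142.
z^2 = -6 < 0 has no real solution.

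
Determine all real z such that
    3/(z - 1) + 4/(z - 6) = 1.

z = 2.4174 or z = 11.5826

Multiply both sides by (z - 1)(z - 6):
3(z - 6) + 4(z - 1) = (z - 1)(z - 6).
Expand and collect terms: z^2 - 14z + 28 = 0.
By the quadratic formula, z = (14 +/- sqrt(84)) / 2, so z ~= 11.5826 or z ~= 2.4174.
Neither value makes a denominator zero (z != 1, z != 6), so both are valid.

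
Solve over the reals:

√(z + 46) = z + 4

z = 3

Square both sides: z + 46 = (z + 4)².
Expand and rearrange: z² + 7z - 30 = 0.
Solving gives z = 3 or z = -10.
Check each candidate in the original equation:
  z = 3: √(49) = 7, while z + 4 = 7 — valid.
  z = -10: √(36) = 6, while z + 4 = -6 — extraneous.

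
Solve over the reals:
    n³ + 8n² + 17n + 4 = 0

n = -4 or n = -3.7321 or n = -0.2679

Possible rational roots are divisors of 4. Testing n = -4 gives 0, so (n + 4) is a factor.
Divide: n³ + 8n² + 17n + 4 = (n + 4)(n² + 4n + 1).
Apply the quadratic formula to n² + 4n + 1 = 0: n = (-4 ± √12)/2, i.e. n ≈ -0.2679 or n ≈ -3.7321.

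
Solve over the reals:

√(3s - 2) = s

Square both sides: 3s - 2 = (s)².
Expand and rearrange: s² - 3s + 2 = 0.
Solving gives s = 2 or s = 1.
Check each candidate in the original equation:
  s = 2: √(4) = 2, while s = 2 — valid.
  s = 1: √(1) = 1, while s = 1 — valid.

s = 1 or s = 2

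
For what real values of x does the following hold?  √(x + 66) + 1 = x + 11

x = -2

Isolate the radical: √(x + 66) = x + 10.
Square both sides: x + 66 = (x + 10)².
Expand and rearrange: x² + 19x + 34 = 0.
Solving gives x = -2 or x = -17.
Check each candidate in the original equation:
  x = -2: √(64) = 8, while x + 10 = 8 — valid.
  x = -17: √(49) = 7, while x + 10 = -7 — extraneous.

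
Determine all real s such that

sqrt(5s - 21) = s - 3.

Square both sides: 5s - 21 = (s - 3)^2.
Expand and rearrange: s^2 - 11s + 30 = 0.
Solving gives s = 6 or s = 5.
Check each candidate in the original equation:
  s = 6: sqrt(9) = 3, while s - 3 = 3 — valid.
  s = 5: sqrt(4) = 2, while s - 3 = 2 — valid.

s = 5 or s = 6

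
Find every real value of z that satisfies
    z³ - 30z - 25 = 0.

Possible rational roots are divisors of -25. Testing z = -5 gives 0, so (z + 5) is a factor.
Divide: z³ - 30z - 25 = (z + 5)(z² - 5z - 5).
Apply the quadratic formula to z² - 5z - 5 = 0: z = (5 ± √45)/2, i.e. z ≈ 5.8541 or z ≈ -0.8541.

z = -5 or z = -0.8541 or z = 5.8541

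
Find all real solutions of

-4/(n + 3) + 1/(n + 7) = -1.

Multiply both sides by (n + 3)(n + 7):
-4(n + 7) + (n + 3) = -(n + 3)(n + 7).
Expand and collect terms: -n² - 7n + 4 = 0.
By the quadratic formula, n = (7 ± √65) / -2, so n ≈ -7.5311 or n ≈ 0.5311.
Neither value makes a denominator zero (n ≠ -3, n ≠ -7), so both are valid.

n = -7.5311 or n = 0.5311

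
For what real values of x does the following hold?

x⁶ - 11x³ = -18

Let u = x³. The equation becomes u² - 11u + 18 = 0.
Factor: (u - 2)(u - 9) = 0, so u = 2 or u = 9.
x³ = 2 gives x = ∛(2) ≈ 1.2599.
x³ = 9 gives x = ∛(9) ≈ 2.0801.

x = 1.2599 or x = 2.0801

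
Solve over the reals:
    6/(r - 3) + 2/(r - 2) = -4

r = 0.634 or r = 2.366

Multiply both sides by (r - 3)(r - 2):
6(r - 2) + 2(r - 3) = -4(r - 3)(r - 2).
Expand and collect terms: -4r² + 12r - 6 = 0.
By the quadratic formula, r = (-12 ± √48) / -8, so r ≈ 0.634 or r ≈ 2.366.
Neither value makes a denominator zero (r ≠ 3, r ≠ 2), so both are valid.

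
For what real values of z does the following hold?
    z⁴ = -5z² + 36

Let u = z². The equation becomes u² + 5u - 36 = 0.
Factor: (u + 9)(u - 4) = 0, so u = -9 or u = 4.
z² = -9 < 0 has no real solution.
z² = 4 gives z = ±2.

z = -2 or z = 2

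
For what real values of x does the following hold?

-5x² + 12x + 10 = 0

Discriminant: (12)² − 4·(-5)·10 = 344.
Quadratic formula: x = (-12 ± √344) / (-10).
So x = 6/5 - √(86)/5 ≈ -0.6547 or x = 6/5 + √(86)/5 ≈ 3.0547.

x = -0.6547 or x = 3.0547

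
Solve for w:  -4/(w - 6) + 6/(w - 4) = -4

Multiply both sides by (w - 6)(w - 4):
-4(w - 4) + 6(w - 6) = -4(w - 6)(w - 4).
Expand and collect terms: -4w² + 38w - 76 = 0.
By the quadratic formula, w = (-38 ± √228) / -8, so w ≈ 2.8625 or w ≈ 6.6375.
Neither value makes a denominator zero (w ≠ 6, w ≠ 4), so both are valid.

w = 2.8625 or w = 6.6375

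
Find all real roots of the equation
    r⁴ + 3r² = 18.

Let u = r². The equation becomes u² + 3u - 18 = 0.
Factor: (u - 3)(u + 6) = 0, so u = 3 or u = -6.
r² = 3 gives r = ±√(3) ≈ ±1.7321.
r² = -6 < 0 has no real solution.

r = -1.7321 or r = 1.7321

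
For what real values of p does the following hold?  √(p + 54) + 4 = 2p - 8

p = 10

Isolate the radical: √(p + 54) = 2p - 12.
Square both sides: p + 54 = (2p - 12)².
Expand and rearrange: 4p² - 49p + 90 = 0.
Solving gives p = 10 or p = 2.25.
Check each candidate in the original equation:
  p = 10: √(64) = 8, while 2p - 12 = 8 — valid.
  p = 2.25: √(56.25) = 7.5, while 2p - 12 = -7.5 — extraneous.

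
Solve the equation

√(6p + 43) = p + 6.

p = 1

Square both sides: 6p + 43 = (p + 6)².
Expand and rearrange: p² + 6p - 7 = 0.
Solving gives p = 1 or p = -7.
Check each candidate in the original equation:
  p = 1: √(49) = 7, while p + 6 = 7 — valid.
  p = -7: √(1) = 1, while p + 6 = -1 — extraneous.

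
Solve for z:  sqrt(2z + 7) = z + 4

Square both sides: 2z + 7 = (z + 4)^2.
Expand and rearrange: z^2 + 6z + 9 = 0.
This gives the repeated root z = -3.
Check in the original equation:
  z = -3: sqrt(1) = 1, while z + 4 = 1 — valid.

z = -3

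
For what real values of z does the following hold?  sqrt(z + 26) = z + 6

z = -1

Square both sides: z + 26 = (z + 6)^2.
Expand and rearrange: z^2 + 11z + 10 = 0.
Solving gives z = -1 or z = -10.
Check each candidate in the original equation:
  z = -1: sqrt(25) = 5, while z + 6 = 5 — valid.
  z = -10: sqrt(16) = 4, while z + 6 = -4 — extraneous.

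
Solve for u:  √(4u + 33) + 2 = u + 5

u = 4

Isolate the radical: √(4u + 33) = u + 3.
Square both sides: 4u + 33 = (u + 3)².
Expand and rearrange: u² + 2u - 24 = 0.
Solving gives u = 4 or u = -6.
Check each candidate in the original equation:
  u = 4: √(49) = 7, while u + 3 = 7 — valid.
  u = -6: √(9) = 3, while u + 3 = -3 — extraneous.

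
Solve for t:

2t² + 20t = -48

t = -6 or t = -4

Bring every term to one side: 2t² + 20t + 48 = 0.
Factor: 2(t + 6)(t + 4) = 0.
So t = -6 or t = -4.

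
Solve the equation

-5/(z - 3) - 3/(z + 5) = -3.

z = -4.1882 or z = 4.8549

Multiply both sides by (z - 3)(z + 5):
-5(z + 5) - 3(z - 3) = -3(z - 3)(z + 5).
Expand and collect terms: -3z^2 + 2z + 61 = 0.
By the quadratic formula, z = (-2 +/- sqrt(736)) / -6, so z ~= -4.1882 or z ~= 4.8549.
Neither value makes a denominator zero (z != 3, z != -5), so both are valid.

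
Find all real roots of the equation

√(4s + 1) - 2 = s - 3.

Isolate the radical: √(4s + 1) = s - 1.
Square both sides: 4s + 1 = (s - 1)².
Expand and rearrange: s² - 6s = 0.
Solving gives s = 6 or s = 0.
Check each candidate in the original equation:
  s = 6: √(25) = 5, while s - 1 = 5 — valid.
  s = 0: √(1) = 1, while s - 1 = -1 — extraneous.

s = 6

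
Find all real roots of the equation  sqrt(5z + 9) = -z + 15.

z = 8

Square both sides: 5z + 9 = (-z + 15)^2.
Expand and rearrange: z^2 - 35z + 216 = 0.
Solving gives z = 27 or z = 8.
Check each candidate in the original equation:
  z = 27: sqrt(144) = 12, while -z + 15 = -12 — extraneous.
  z = 8: sqrt(49) = 7, while -z + 15 = 7 — valid.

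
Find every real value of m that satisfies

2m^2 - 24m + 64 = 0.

m = 4 or m = 8

Factor: 2(m - 4)(m - 8) = 0.
So m = 4 or m = 8.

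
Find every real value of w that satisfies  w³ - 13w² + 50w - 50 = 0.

Possible rational roots are divisors of -50. Testing w = 5 gives 0, so (w - 5) is a factor.
Divide: w³ - 13w² + 50w - 50 = (w - 5)(w² - 8w + 10).
Apply the quadratic formula to w² - 8w + 10 = 0: w = (8 ± √24)/2, i.e. w ≈ 6.4495 or w ≈ 1.5505.

w = 1.5505 or w = 5 or w = 6.4495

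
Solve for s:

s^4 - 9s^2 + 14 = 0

s = -2.6458 or s = -1.4142 or s = 1.4142 or s = 2.6458

Let u = s^2. The equation becomes u^2 - 9u + 14 = 0.
Factor: (u - 7)(u - 2) = 0, so u = 7 or u = 2.
s^2 = 7 gives s = +/-sqrt(7) ~= +/-2.6458.
s^2 = 2 gives s = +/-sqrt(2) ~= +/-1.4142.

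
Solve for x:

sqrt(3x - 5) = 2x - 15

Square both sides: 3x - 5 = (2x - 15)^2.
Expand and rearrange: 4x^2 - 63x + 230 = 0.
Solving gives x = 10 or x = 5.75.
Check each candidate in the original equation:
  x = 10: sqrt(25) = 5, while 2x - 15 = 5 — valid.
  x = 5.75: sqrt(12.25) = 3.5, while 2x - 15 = -3.5 — extraneous.

x = 10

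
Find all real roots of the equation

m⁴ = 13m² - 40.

m = -2.8284 or m = -2.2361 or m = 2.2361 or m = 2.8284

Let u = m². The equation becomes u² - 13u + 40 = 0.
Factor: (u - 8)(u - 5) = 0, so u = 8 or u = 5.
m² = 8 gives m = ±2·√(2) ≈ ±2.8284.
m² = 5 gives m = ±√(5) ≈ ±2.2361.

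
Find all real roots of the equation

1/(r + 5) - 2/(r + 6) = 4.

Multiply both sides by (r + 5)(r + 6):
(r + 6) - 2(r + 5) = 4(r + 5)(r + 6).
Expand and collect terms: 4r² + 45r + 124 = 0.
By the quadratic formula, r = (-45 ± √41) / 8, so r ≈ -4.8246 or r ≈ -6.4254.
Neither value makes a denominator zero (r ≠ -5, r ≠ -6), so both are valid.

r = -6.4254 or r = -4.8246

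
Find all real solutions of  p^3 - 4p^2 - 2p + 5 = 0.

p = -1.1926 or p = 1 or p = 4.1926

Possible rational roots are divisors of 5. Testing p = 1 gives 0, so (p - 1) is a factor.
Divide: p^3 - 4p^2 - 2p + 5 = (p - 1)(p^2 - 3p - 5).
Apply the quadratic formula to p^2 - 3p - 5 = 0: p = (3 +/- sqrt(29))/2, i.e. p ~= 4.1926 or p ~= -1.1926.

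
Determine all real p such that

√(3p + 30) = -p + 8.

p = 2

Square both sides: 3p + 30 = (-p + 8)².
Expand and rearrange: p² - 19p + 34 = 0.
Solving gives p = 17 or p = 2.
Check each candidate in the original equation:
  p = 17: √(81) = 9, while -p + 8 = -9 — extraneous.
  p = 2: √(36) = 6, while -p + 8 = 6 — valid.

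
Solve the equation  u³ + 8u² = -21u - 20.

u = -4

Rearrange: u³ + 8u² + 21u + 20 = 0.
Possible rational roots are divisors of 20. Testing u = -4 gives 0, so (u + 4) is a factor.
Divide: u³ + 8u² + 21u + 20 = (u + 4)(u² + 4u + 5).
The quadratic u² + 4u + 5 has discriminant -4 < 0, so no further real roots.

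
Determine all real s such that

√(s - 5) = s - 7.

Square both sides: s - 5 = (s - 7)².
Expand and rearrange: s² - 15s + 54 = 0.
Solving gives s = 9 or s = 6.
Check each candidate in the original equation:
  s = 9: √(4) = 2, while s - 7 = 2 — valid.
  s = 6: √(1) = 1, while s - 7 = -1 — extraneous.

s = 9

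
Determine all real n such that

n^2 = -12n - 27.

Bring every term to one side: n^2 + 12n + 27 = 0.
Factor: (n + 9)(n + 3) = 0.
So n = -9 or n = -3.

n = -9 or n = -3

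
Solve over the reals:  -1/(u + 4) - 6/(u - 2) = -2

u = -3.673 or u = 5.173

Multiply both sides by (u + 4)(u - 2):
-(u - 2) - 6(u + 4) = -2(u + 4)(u - 2).
Expand and collect terms: -2u^2 + 3u + 38 = 0.
By the quadratic formula, u = (-3 +/- sqrt(313)) / -4, so u ~= -3.673 or u ~= 5.173.
Neither value makes a denominator zero (u != -4, u != 2), so both are valid.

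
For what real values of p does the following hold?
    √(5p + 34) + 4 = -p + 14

Isolate the radical: √(5p + 34) = -p + 10.
Square both sides: 5p + 34 = (-p + 10)².
Expand and rearrange: p² - 25p + 66 = 0.
Solving gives p = 22 or p = 3.
Check each candidate in the original equation:
  p = 22: √(144) = 12, while -p + 10 = -12 — extraneous.
  p = 3: √(49) = 7, while -p + 10 = 7 — valid.

p = 3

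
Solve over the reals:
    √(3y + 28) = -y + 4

y = -1

Square both sides: 3y + 28 = (-y + 4)².
Expand and rearrange: y² - 11y - 12 = 0.
Solving gives y = 12 or y = -1.
Check each candidate in the original equation:
  y = 12: √(64) = 8, while -y + 4 = -8 — extraneous.
  y = -1: √(25) = 5, while -y + 4 = 5 — valid.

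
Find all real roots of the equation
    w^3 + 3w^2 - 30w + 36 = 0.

w = -7.5826 or w = 1.5826 or w = 3

Possible rational roots are divisors of 36. Testing w = 3 gives 0, so (w - 3) is a factor.
Divide: w^3 + 3w^2 - 30w + 36 = (w - 3)(w^2 + 6w - 12).
Apply the quadratic formula to w^2 + 6w - 12 = 0: w = (-6 +/- sqrt(84))/2, i.e. w ~= 1.5826 or w ~= -7.5826.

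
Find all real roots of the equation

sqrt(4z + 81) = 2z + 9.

z = 0

Square both sides: 4z + 81 = (2z + 9)^2.
Expand and rearrange: 4z^2 + 32z = 0.
Solving gives z = 0 or z = -8.
Check each candidate in the original equation:
  z = 0: sqrt(81) = 9, while 2z + 9 = 9 — valid.
  z = -8: sqrt(49) = 7, while 2z + 9 = -7 — extraneous.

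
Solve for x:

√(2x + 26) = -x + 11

x = 5

Square both sides: 2x + 26 = (-x + 11)².
Expand and rearrange: x² - 24x + 95 = 0.
Solving gives x = 19 or x = 5.
Check each candidate in the original equation:
  x = 19: √(64) = 8, while -x + 11 = -8 — extraneous.
  x = 5: √(36) = 6, while -x + 11 = 6 — valid.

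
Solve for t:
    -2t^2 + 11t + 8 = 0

t = -0.6504 or t = 6.1504

Discriminant: (11)^2 - 4*(-2)*8 = 185.
Quadratic formula: t = (-11 +/- sqrt(185)) / (-4).
So t = 11/4 - sqrt(185)/4 ~= -0.6504 or t = 11/4 + sqrt(185)/4 ~= 6.1504.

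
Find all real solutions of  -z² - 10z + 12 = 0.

Discriminant: (-10)² − 4·(-1)·12 = 148.
Quadratic formula: z = (10 ± √148) / (-2).
So z = -√(37) - 5 ≈ -11.0828 or z = -5 + √(37) ≈ 1.0828.

z = -11.0828 or z = 1.0828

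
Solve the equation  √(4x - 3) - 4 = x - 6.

Isolate the radical: √(4x - 3) = x - 2.
Square both sides: 4x - 3 = (x - 2)².
Expand and rearrange: x² - 8x + 7 = 0.
Solving gives x = 7 or x = 1.
Check each candidate in the original equation:
  x = 7: √(25) = 5, while x - 2 = 5 — valid.
  x = 1: √(1) = 1, while x - 2 = -1 — extraneous.

x = 7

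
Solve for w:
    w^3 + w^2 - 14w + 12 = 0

w = -4.6056 or w = 1 or w = 2.6056

Possible rational roots are divisors of 12. Testing w = 1 gives 0, so (w - 1) is a factor.
Divide: w^3 + w^2 - 14w + 12 = (w - 1)(w^2 + 2w - 12).
Apply the quadratic formula to w^2 + 2w - 12 = 0: w = (-2 +/- sqrt(52))/2, i.e. w ~= 2.6056 or w ~= -4.6056.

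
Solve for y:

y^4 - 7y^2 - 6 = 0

y = -2.7878 or y = 2.7878

Let u = y^2. The equation becomes u^2 - 7u - 6 = 0.
By the quadratic formula, u = 7/2 + sqrt(73)/2 or u = 7/2 - sqrt(73)/2.
y^2 = 7/2 + sqrt(73)/2 gives y = +/-sqrt(7/2 + sqrt(73)/2) ~= +/-2.7878.
y^2 = 7/2 - sqrt(73)/2 < 0 has no real solution.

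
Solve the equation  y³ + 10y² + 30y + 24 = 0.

y = -4.7321 or y = -4 or y = -1.2679

Possible rational roots are divisors of 24. Testing y = -4 gives 0, so (y + 4) is a factor.
Divide: y³ + 10y² + 30y + 24 = (y + 4)(y² + 6y + 6).
Apply the quadratic formula to y² + 6y + 6 = 0: y = (-6 ± √12)/2, i.e. y ≈ -1.2679 or y ≈ -4.7321.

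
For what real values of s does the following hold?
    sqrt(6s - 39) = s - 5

s = 8

Square both sides: 6s - 39 = (s - 5)^2.
Expand and rearrange: s^2 - 16s + 64 = 0.
This gives the repeated root s = 8.
Check in the original equation:
  s = 8: sqrt(9) = 3, while s - 5 = 3 — valid.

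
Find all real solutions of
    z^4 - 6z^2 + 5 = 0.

z = -2.2361 or z = -1 or z = 1 or z = 2.2361

Let u = z^2. The equation becomes u^2 - 6u + 5 = 0.
Factor: (u - 1)(u - 5) = 0, so u = 1 or u = 5.
z^2 = 1 gives z = +/-1.
z^2 = 5 gives z = +/-sqrt(5) ~= +/-2.2361.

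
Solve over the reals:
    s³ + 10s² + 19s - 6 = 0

Possible rational roots are divisors of -6. Testing s = -3 gives 0, so (s + 3) is a factor.
Divide: s³ + 10s² + 19s - 6 = (s + 3)(s² + 7s - 2).
Apply the quadratic formula to s² + 7s - 2 = 0: s = (-7 ± √57)/2, i.e. s ≈ 0.2749 or s ≈ -7.2749.

s = -7.2749 or s = -3 or s = 0.2749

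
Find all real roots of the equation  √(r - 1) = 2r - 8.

r = 5

Square both sides: r - 1 = (2r - 8)².
Expand and rearrange: 4r² - 33r + 65 = 0.
Solving gives r = 5 or r = 3.25.
Check each candidate in the original equation:
  r = 5: √(4) = 2, while 2r - 8 = 2 — valid.
  r = 3.25: √(2.25) = 1.5, while 2r - 8 = -1.5 — extraneous.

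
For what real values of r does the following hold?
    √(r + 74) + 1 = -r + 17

Isolate the radical: √(r + 74) = -r + 16.
Square both sides: r + 74 = (-r + 16)².
Expand and rearrange: r² - 33r + 182 = 0.
Solving gives r = 26 or r = 7.
Check each candidate in the original equation:
  r = 26: √(100) = 10, while -r + 16 = -10 — extraneous.
  r = 7: √(81) = 9, while -r + 16 = 9 — valid.

r = 7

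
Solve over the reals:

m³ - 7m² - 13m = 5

m = -1 or m = -0.5826 or m = 8.5826

Rearrange: m³ - 7m² - 13m - 5 = 0.
Possible rational roots are divisors of -5. Testing m = -1 gives 0, so (m + 1) is a factor.
Divide: m³ - 7m² - 13m - 5 = (m + 1)(m² - 8m - 5).
Apply the quadratic formula to m² - 8m - 5 = 0: m = (8 ± √84)/2, i.e. m ≈ 8.5826 or m ≈ -0.5826.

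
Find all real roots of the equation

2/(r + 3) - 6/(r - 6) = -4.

r = -3.4314 or r = 7.4314

Multiply both sides by (r + 3)(r - 6):
2(r - 6) - 6(r + 3) = -4(r + 3)(r - 6).
Expand and collect terms: -4r^2 + 16r + 102 = 0.
By the quadratic formula, r = (-16 +/- sqrt(1888)) / -8, so r ~= -3.4314 or r ~= 7.4314.
Neither value makes a denominator zero (r != -3, r != 6), so both are valid.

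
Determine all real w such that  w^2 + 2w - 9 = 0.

w = -4.1623 or w = 2.1623

Discriminant: (2)^2 - 4*1*(-9) = 40.
Quadratic formula: w = (-2 +/- sqrt(40)) / 2.
So w = -1 + sqrt(10) ~= 2.1623 or w = -sqrt(10) - 1 ~= -4.1623.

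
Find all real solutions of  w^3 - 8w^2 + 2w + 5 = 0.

Possible rational roots are divisors of 5. Testing w = 1 gives 0, so (w - 1) is a factor.
Divide: w^3 - 8w^2 + 2w + 5 = (w - 1)(w^2 - 7w - 5).
Apply the quadratic formula to w^2 - 7w - 5 = 0: w = (7 +/- sqrt(69))/2, i.e. w ~= 7.6533 or w ~= -0.6533.

w = -0.6533 or w = 1 or w = 7.6533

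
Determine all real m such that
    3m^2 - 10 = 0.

Discriminant: (0)^2 - 4*3*(-10) = 120.
Quadratic formula: m = (0 +/- sqrt(120)) / 6.
So m = sqrt(30)/3 ~= 1.8257 or m = -sqrt(30)/3 ~= -1.8257.

m = -1.8257 or m = 1.8257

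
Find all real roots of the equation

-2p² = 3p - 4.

Rearrange to standard form: -2p² - 3p + 4 = 0.
Discriminant: (-3)² − 4·(-2)·4 = 41.
Quadratic formula: p = (3 ± √41) / (-4).
So p = -√(41)/4 - 3/4 ≈ -2.3508 or p = -3/4 + √(41)/4 ≈ 0.8508.

p = -2.3508 or p = 0.8508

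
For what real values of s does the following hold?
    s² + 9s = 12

Rearrange to standard form: s² + 9s - 12 = 0.
Discriminant: (9)² − 4·1·(-12) = 129.
Quadratic formula: s = (-9 ± √129) / 2.
So s = -9/2 + √(129)/2 ≈ 1.1789 or s = -√(129)/2 - 9/2 ≈ -10.1789.

s = -10.1789 or s = 1.1789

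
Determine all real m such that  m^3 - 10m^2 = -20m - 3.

Rearrange: m^3 - 10m^2 + 20m + 3 = 0.
Possible rational roots are divisors of 3. Testing m = 3 gives 0, so (m - 3) is a factor.
Divide: m^3 - 10m^2 + 20m + 3 = (m - 3)(m^2 - 7m - 1).
Apply the quadratic formula to m^2 - 7m - 1 = 0: m = (7 +/- sqrt(53))/2, i.e. m ~= 7.1401 or m ~= -0.1401.

m = -0.1401 or m = 3 or m = 7.1401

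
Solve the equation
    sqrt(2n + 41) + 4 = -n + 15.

Isolate the radical: sqrt(2n + 41) = -n + 11.
Square both sides: 2n + 41 = (-n + 11)^2.
Expand and rearrange: n^2 - 24n + 80 = 0.
Solving gives n = 20 or n = 4.
Check each candidate in the original equation:
  n = 20: sqrt(81) = 9, while -n + 11 = -9 — extraneous.
  n = 4: sqrt(49) = 7, while -n + 11 = 7 — valid.

n = 4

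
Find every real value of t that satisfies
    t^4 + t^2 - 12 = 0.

Let u = t^2. The equation becomes u^2 + u - 12 = 0.
Factor: (u + 4)(u - 3) = 0, so u = -4 or u = 3.
t^2 = -4 < 0 has no real solution.
t^2 = 3 gives t = +/-sqrt(3) ~= +/-1.7321.

t = -1.7321 or t = 1.7321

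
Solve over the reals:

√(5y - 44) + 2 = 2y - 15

Isolate the radical: √(5y - 44) = 2y - 17.
Square both sides: 5y - 44 = (2y - 17)².
Expand and rearrange: 4y² - 73y + 333 = 0.
Solving gives y = 9.25 or y = 9.
Check each candidate in the original equation:
  y = 9.25: √(2.25) = 1.5, while 2y - 17 = 1.5 — valid.
  y = 9: √(1) = 1, while 2y - 17 = 1 — valid.

y = 9 or y = 9.25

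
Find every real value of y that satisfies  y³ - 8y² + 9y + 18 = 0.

Possible rational roots are divisors of 18. Testing y = 3 gives 0, so (y - 3) is a factor.
Divide: y³ - 8y² + 9y + 18 = (y - 3)(y² - 5y - 6).
Factor the quadratic: y = 6 or y = -1.

y = -1 or y = 3 or y = 6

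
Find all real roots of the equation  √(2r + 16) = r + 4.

Square both sides: 2r + 16 = (r + 4)².
Expand and rearrange: r² + 6r = 0.
Solving gives r = 0 or r = -6.
Check each candidate in the original equation:
  r = 0: √(16) = 4, while r + 4 = 4 — valid.
  r = -6: √(4) = 2, while r + 4 = -2 — extraneous.

r = 0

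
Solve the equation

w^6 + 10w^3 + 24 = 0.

Let u = w^3. The equation becomes u^2 + 10u + 24 = 0.
Factor: (u + 6)(u + 4) = 0, so u = -6 or u = -4.
w^3 = -6 gives w = -(6)^(1/3) ~= -1.8171.
w^3 = -4 gives w = -(4)^(1/3) ~= -1.5874.

w = -1.8171 or w = -1.5874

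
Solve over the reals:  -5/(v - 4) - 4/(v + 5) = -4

Multiply both sides by (v - 4)(v + 5):
-5(v + 5) - 4(v - 4) = -4(v - 4)(v + 5).
Expand and collect terms: -4v² + 5v + 89 = 0.
By the quadratic formula, v = (-5 ± √1449) / -8, so v ≈ -4.1332 or v ≈ 5.3832.
Neither value makes a denominator zero (v ≠ 4, v ≠ -5), so both are valid.

v = -4.1332 or v = 5.3832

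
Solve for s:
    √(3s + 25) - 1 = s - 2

Isolate the radical: √(3s + 25) = s - 1.
Square both sides: 3s + 25 = (s - 1)².
Expand and rearrange: s² - 5s - 24 = 0.
Solving gives s = 8 or s = -3.
Check each candidate in the original equation:
  s = 8: √(49) = 7, while s - 1 = 7 — valid.
  s = -3: √(16) = 4, while s - 1 = -4 — extraneous.

s = 8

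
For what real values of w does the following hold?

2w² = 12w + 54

w = -3 or w = 9

Bring every term to one side: 2w² - 12w - 54 = 0.
Factor: 2(w - 9)(w + 3) = 0.
So w = 9 or w = -3.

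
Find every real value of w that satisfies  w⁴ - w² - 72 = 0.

w = -3 or w = 3

Let u = w². The equation becomes u² - u - 72 = 0.
Factor: (u - 9)(u + 8) = 0, so u = 9 or u = -8.
w² = 9 gives w = ±3.
w² = -8 < 0 has no real solution.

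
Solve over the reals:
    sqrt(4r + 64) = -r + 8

r = 0

Square both sides: 4r + 64 = (-r + 8)^2.
Expand and rearrange: r^2 - 20r = 0.
Solving gives r = 20 or r = 0.
Check each candidate in the original equation:
  r = 20: sqrt(144) = 12, while -r + 8 = -12 — extraneous.
  r = 0: sqrt(64) = 8, while -r + 8 = 8 — valid.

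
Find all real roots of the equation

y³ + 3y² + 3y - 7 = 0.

Possible rational roots are divisors of -7. Testing y = 1 gives 0, so (y - 1) is a factor.
Divide: y³ + 3y² + 3y - 7 = (y - 1)(y² + 4y + 7).
The quadratic y² + 4y + 7 has discriminant -12 < 0, so no further real roots.

y = 1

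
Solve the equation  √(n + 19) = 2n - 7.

Square both sides: n + 19 = (2n - 7)².
Expand and rearrange: 4n² - 29n + 30 = 0.
Solving gives n = 6 or n = 1.25.
Check each candidate in the original equation:
  n = 6: √(25) = 5, while 2n - 7 = 5 — valid.
  n = 1.25: √(20.25) = 4.5, while 2n - 7 = -4.5 — extraneous.

n = 6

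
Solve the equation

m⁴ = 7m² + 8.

m = -2.8284 or m = 2.8284

Let u = m². The equation becomes u² - 7u - 8 = 0.
Factor: (u - 8)(u + 1) = 0, so u = 8 or u = -1.
m² = 8 gives m = ±2·√(2) ≈ ±2.8284.
m² = -1 < 0 has no real solution.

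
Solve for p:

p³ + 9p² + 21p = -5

p = -5 or p = -3.7321 or p = -0.2679

Rearrange: p³ + 9p² + 21p + 5 = 0.
Possible rational roots are divisors of 5. Testing p = -5 gives 0, so (p + 5) is a factor.
Divide: p³ + 9p² + 21p + 5 = (p + 5)(p² + 4p + 1).
Apply the quadratic formula to p² + 4p + 1 = 0: p = (-4 ± √12)/2, i.e. p ≈ -0.2679 or p ≈ -3.7321.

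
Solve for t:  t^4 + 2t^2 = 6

t = -1.2829 or t = 1.2829

Let u = t^2. The equation becomes u^2 + 2u - 6 = 0.
By the quadratic formula, u = -1 + sqrt(7) or u = -sqrt(7) - 1.
t^2 = -1 + sqrt(7) gives t = +/-sqrt(-1 + sqrt(7)) ~= +/-1.2829.
t^2 = -sqrt(7) - 1 < 0 has no real solution.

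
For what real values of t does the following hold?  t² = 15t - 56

Bring every term to one side: t² - 15t + 56 = 0.
Factor: (t - 7)(t - 8) = 0.
So t = 7 or t = 8.

t = 7 or t = 8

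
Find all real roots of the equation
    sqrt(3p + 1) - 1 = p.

Isolate the radical: sqrt(3p + 1) = p + 1.
Square both sides: 3p + 1 = (p + 1)^2.
Expand and rearrange: p^2 - p = 0.
Solving gives p = 1 or p = 0.
Check each candidate in the original equation:
  p = 1: sqrt(4) = 2, while p + 1 = 2 — valid.
  p = 0: sqrt(1) = 1, while p + 1 = 1 — valid.

p = 0 or p = 1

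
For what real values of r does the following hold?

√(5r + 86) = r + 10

Square both sides: 5r + 86 = (r + 10)².
Expand and rearrange: r² + 15r + 14 = 0.
Solving gives r = -1 or r = -14.
Check each candidate in the original equation:
  r = -1: √(81) = 9, while r + 10 = 9 — valid.
  r = -14: √(16) = 4, while r + 10 = -4 — extraneous.

r = -1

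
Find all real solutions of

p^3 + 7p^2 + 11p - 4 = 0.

p = -4 or p = -3.3028 or p = 0.3028

Possible rational roots are divisors of -4. Testing p = -4 gives 0, so (p + 4) is a factor.
Divide: p^3 + 7p^2 + 11p - 4 = (p + 4)(p^2 + 3p - 1).
Apply the quadratic formula to p^2 + 3p - 1 = 0: p = (-3 +/- sqrt(13))/2, i.e. p ~= 0.3028 or p ~= -3.3028.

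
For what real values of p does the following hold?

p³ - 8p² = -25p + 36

Rearrange: p³ - 8p² + 25p - 36 = 0.
Possible rational roots are divisors of -36. Testing p = 4 gives 0, so (p - 4) is a factor.
Divide: p³ - 8p² + 25p - 36 = (p - 4)(p² - 4p + 9).
The quadratic p² - 4p + 9 has discriminant -20 < 0, so no further real roots.

p = 4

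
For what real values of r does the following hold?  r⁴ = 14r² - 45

Let u = r². The equation becomes u² - 14u + 45 = 0.
Factor: (u - 9)(u - 5) = 0, so u = 9 or u = 5.
r² = 9 gives r = ±3.
r² = 5 gives r = ±√(5) ≈ ±2.2361.

r = -3 or r = -2.2361 or r = 2.2361 or r = 3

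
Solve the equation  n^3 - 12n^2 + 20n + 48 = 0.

n = -1.2915 or n = 4 or n = 9.2915

Possible rational roots are divisors of 48. Testing n = 4 gives 0, so (n - 4) is a factor.
Divide: n^3 - 12n^2 + 20n + 48 = (n - 4)(n^2 - 8n - 12).
Apply the quadratic formula to n^2 - 8n - 12 = 0: n = (8 +/- sqrt(112))/2, i.e. n ~= 9.2915 or n ~= -1.2915.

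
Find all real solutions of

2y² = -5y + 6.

y = -3.386 or y = 0.886

Rearrange to standard form: 2y² + 5y - 6 = 0.
Discriminant: (5)² − 4·2·(-6) = 73.
Quadratic formula: y = (-5 ± √73) / 4.
So y = -5/4 + √(73)/4 ≈ 0.886 or y = -√(73)/4 - 5/4 ≈ -3.386.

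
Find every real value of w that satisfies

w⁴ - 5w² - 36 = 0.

w = -3 or w = 3

Let u = w². The equation becomes u² - 5u - 36 = 0.
Factor: (u + 4)(u - 9) = 0, so u = -4 or u = 9.
w² = -4 < 0 has no real solution.
w² = 9 gives w = ±3.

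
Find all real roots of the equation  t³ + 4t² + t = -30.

t = -5

Rearrange: t³ + 4t² + t + 30 = 0.
Possible rational roots are divisors of 30. Testing t = -5 gives 0, so (t + 5) is a factor.
Divide: t³ + 4t² + t + 30 = (t + 5)(t² - t + 6).
The quadratic t² - t + 6 has discriminant -23 < 0, so no further real roots.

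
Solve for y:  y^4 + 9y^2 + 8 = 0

Let u = y^2. The equation becomes u^2 + 9u + 8 = 0.
Factor: (u + 8)(u + 1) = 0, so u = -8 or u = -1.
y^2 = -8 < 0 has no real solution.
y^2 = -1 < 0 has no real solution.

No real solutions.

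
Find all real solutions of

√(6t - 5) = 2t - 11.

Square both sides: 6t - 5 = (2t - 11)².
Expand and rearrange: 4t² - 50t + 126 = 0.
Solving gives t = 9 or t = 3.5.
Check each candidate in the original equation:
  t = 9: √(49) = 7, while 2t - 11 = 7 — valid.
  t = 3.5: √(16) = 4, while 2t - 11 = -4 — extraneous.

t = 9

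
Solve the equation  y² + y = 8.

Rearrange to standard form: y² + y - 8 = 0.
Discriminant: (1)² − 4·1·(-8) = 33.
Quadratic formula: y = (-1 ± √33) / 2.
So y = -1/2 + √(33)/2 ≈ 2.3723 or y = -√(33)/2 - 1/2 ≈ -3.3723.

y = -3.3723 or y = 2.3723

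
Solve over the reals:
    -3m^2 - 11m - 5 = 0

Discriminant: (-11)^2 - 4*(-3)*(-5) = 61.
Quadratic formula: m = (11 +/- sqrt(61)) / (-6).
So m = -11/6 - sqrt(61)/6 ~= -3.135 or m = -11/6 + sqrt(61)/6 ~= -0.5316.

m = -3.135 or m = -0.5316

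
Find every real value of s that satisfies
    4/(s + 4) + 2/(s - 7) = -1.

s = -8.5887 or s = 5.5887

Multiply both sides by (s + 4)(s - 7):
4(s - 7) + 2(s + 4) = -(s + 4)(s - 7).
Expand and collect terms: -s² - 3s + 48 = 0.
By the quadratic formula, s = (3 ± √201) / -2, so s ≈ -8.5887 or s ≈ 5.5887.
Neither value makes a denominator zero (s ≠ -4, s ≠ 7), so both are valid.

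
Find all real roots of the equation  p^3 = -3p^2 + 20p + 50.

Rearrange: p^3 + 3p^2 - 20p - 50 = 0.
Possible rational roots are divisors of -50. Testing p = -5 gives 0, so (p + 5) is a factor.
Divide: p^3 + 3p^2 - 20p - 50 = (p + 5)(p^2 - 2p - 10).
Apply the quadratic formula to p^2 - 2p - 10 = 0: p = (2 +/- sqrt(44))/2, i.e. p ~= 4.3166 or p ~= -2.3166.

p = -5 or p = -2.3166 or p = 4.3166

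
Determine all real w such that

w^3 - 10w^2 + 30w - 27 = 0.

w = 1.6972 or w = 3 or w = 5.3028

Possible rational roots are divisors of -27. Testing w = 3 gives 0, so (w - 3) is a factor.
Divide: w^3 - 10w^2 + 30w - 27 = (w - 3)(w^2 - 7w + 9).
Apply the quadratic formula to w^2 - 7w + 9 = 0: w = (7 +/- sqrt(13))/2, i.e. w ~= 5.3028 or w ~= 1.6972.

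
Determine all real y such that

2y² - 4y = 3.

y = -0.5811 or y = 2.5811

Rearrange to standard form: 2y² - 4y - 3 = 0.
Discriminant: (-4)² − 4·2·(-3) = 40.
Quadratic formula: y = (4 ± √40) / 4.
So y = 1 + √(10)/2 ≈ 2.5811 or y = 1 - √(10)/2 ≈ -0.5811.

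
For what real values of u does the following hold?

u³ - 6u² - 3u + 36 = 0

Possible rational roots are divisors of 36. Testing u = 3 gives 0, so (u - 3) is a factor.
Divide: u³ - 6u² - 3u + 36 = (u - 3)(u² - 3u - 12).
Apply the quadratic formula to u² - 3u - 12 = 0: u = (3 ± √57)/2, i.e. u ≈ 5.2749 or u ≈ -2.2749.

u = -2.2749 or u = 3 or u = 5.2749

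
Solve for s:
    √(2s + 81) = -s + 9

s = 0

Square both sides: 2s + 81 = (-s + 9)².
Expand and rearrange: s² - 20s = 0.
Solving gives s = 20 or s = 0.
Check each candidate in the original equation:
  s = 20: √(121) = 11, while -s + 9 = -11 — extraneous.
  s = 0: √(81) = 9, while -s + 9 = 9 — valid.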